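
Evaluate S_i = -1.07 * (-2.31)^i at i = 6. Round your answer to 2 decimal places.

S_6 = -1.07 * (-2.31)^6 ≈ -1.07 * 151.9399 ≈ -162.58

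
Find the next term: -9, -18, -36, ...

Ratios: -18 / -9 = 2.0
This is a geometric sequence with common ratio r = 2.
Next term = -36 * 2 = -72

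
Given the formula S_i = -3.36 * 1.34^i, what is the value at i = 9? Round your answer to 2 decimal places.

S_9 = -3.36 * 1.34^9 ≈ -3.36 * 13.9297 ≈ -46.8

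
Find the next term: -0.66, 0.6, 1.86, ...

Differences: 0.6 - -0.66 = 1.26
This is an arithmetic sequence with common difference d = 1.26.
Next term = 1.86 + 1.26 = 3.12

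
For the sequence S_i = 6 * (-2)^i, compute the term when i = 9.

S_9 = 6 * (-2)^9 = 6 * -512 = -3072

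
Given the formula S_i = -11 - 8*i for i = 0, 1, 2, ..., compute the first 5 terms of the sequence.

This is an arithmetic sequence.
i=0: S_0 = -11 + -8*0 = -11
i=1: S_1 = -11 + -8*1 = -19
i=2: S_2 = -11 + -8*2 = -27
i=3: S_3 = -11 + -8*3 = -35
i=4: S_4 = -11 + -8*4 = -43
The first 5 terms are: [-11, -19, -27, -35, -43]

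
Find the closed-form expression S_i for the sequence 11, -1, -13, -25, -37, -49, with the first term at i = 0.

Check differences: -1 - 11 = -12
-13 - -1 = -12
Common difference d = -12.
First term a = 11.
Formula: S_i = 11 - 12*i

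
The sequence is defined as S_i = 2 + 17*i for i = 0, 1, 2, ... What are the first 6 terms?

This is an arithmetic sequence.
i=0: S_0 = 2 + 17*0 = 2
i=1: S_1 = 2 + 17*1 = 19
i=2: S_2 = 2 + 17*2 = 36
i=3: S_3 = 2 + 17*3 = 53
i=4: S_4 = 2 + 17*4 = 70
i=5: S_5 = 2 + 17*5 = 87
The first 6 terms are: [2, 19, 36, 53, 70, 87]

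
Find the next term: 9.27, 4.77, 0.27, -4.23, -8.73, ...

Differences: 4.77 - 9.27 = -4.5
This is an arithmetic sequence with common difference d = -4.5.
Next term = -8.73 + -4.5 = -13.23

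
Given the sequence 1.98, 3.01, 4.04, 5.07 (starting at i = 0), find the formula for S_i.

Check differences: 3.01 - 1.98 = 1.03
4.04 - 3.01 = 1.03
Common difference d = 1.03.
First term a = 1.98.
Formula: S_i = 1.98 + 1.03*i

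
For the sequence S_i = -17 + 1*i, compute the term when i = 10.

S_10 = -17 + 1*10 = -17 + 10 = -7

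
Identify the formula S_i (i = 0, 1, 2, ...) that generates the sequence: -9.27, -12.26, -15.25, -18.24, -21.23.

Check differences: -12.26 - -9.27 = -2.99
-15.25 - -12.26 = -2.99
Common difference d = -2.99.
First term a = -9.27.
Formula: S_i = -9.27 - 2.99*i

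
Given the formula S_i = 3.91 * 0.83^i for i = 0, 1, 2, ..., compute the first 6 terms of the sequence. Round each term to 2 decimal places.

This is a geometric sequence.
i=0: S_0 = 3.91 * 0.83^0 = 3.91
i=1: S_1 = 3.91 * 0.83^1 ≈ 3.25
i=2: S_2 = 3.91 * 0.83^2 ≈ 2.69
i=3: S_3 = 3.91 * 0.83^3 ≈ 2.24
i=4: S_4 = 3.91 * 0.83^4 ≈ 1.86
i=5: S_5 = 3.91 * 0.83^5 ≈ 1.54
The first 6 terms are: [3.91, 3.25, 2.69, 2.24, 1.86, 1.54]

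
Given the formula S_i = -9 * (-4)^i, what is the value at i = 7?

S_7 = -9 * (-4)^7 = -9 * -16384 = 147456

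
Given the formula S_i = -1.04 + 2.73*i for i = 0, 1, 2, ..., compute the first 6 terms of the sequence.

This is an arithmetic sequence.
i=0: S_0 = -1.04 + 2.73*0 = -1.04
i=1: S_1 = -1.04 + 2.73*1 = 1.69
i=2: S_2 = -1.04 + 2.73*2 = 4.42
i=3: S_3 = -1.04 + 2.73*3 = 7.15
i=4: S_4 = -1.04 + 2.73*4 = 9.88
i=5: S_5 = -1.04 + 2.73*5 = 12.61
The first 6 terms are: [-1.04, 1.69, 4.42, 7.15, 9.88, 12.61]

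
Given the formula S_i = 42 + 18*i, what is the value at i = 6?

S_6 = 42 + 18*6 = 42 + 108 = 150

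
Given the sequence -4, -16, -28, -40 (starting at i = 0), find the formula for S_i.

Check differences: -16 - -4 = -12
-28 - -16 = -12
Common difference d = -12.
First term a = -4.
Formula: S_i = -4 - 12*i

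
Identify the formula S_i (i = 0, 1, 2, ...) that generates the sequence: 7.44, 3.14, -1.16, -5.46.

Check differences: 3.14 - 7.44 = -4.3
-1.16 - 3.14 = -4.3
Common difference d = -4.3.
First term a = 7.44.
Formula: S_i = 7.44 - 4.30*i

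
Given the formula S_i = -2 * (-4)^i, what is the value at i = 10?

S_10 = -2 * (-4)^10 = -2 * 1048576 = -2097152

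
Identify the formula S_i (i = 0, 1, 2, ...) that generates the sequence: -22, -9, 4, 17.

Check differences: -9 - -22 = 13
4 - -9 = 13
Common difference d = 13.
First term a = -22.
Formula: S_i = -22 + 13*i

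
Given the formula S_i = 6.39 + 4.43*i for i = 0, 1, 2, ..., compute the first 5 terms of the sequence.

This is an arithmetic sequence.
i=0: S_0 = 6.39 + 4.43*0 = 6.39
i=1: S_1 = 6.39 + 4.43*1 = 10.82
i=2: S_2 = 6.39 + 4.43*2 = 15.25
i=3: S_3 = 6.39 + 4.43*3 = 19.68
i=4: S_4 = 6.39 + 4.43*4 = 24.11
The first 5 terms are: [6.39, 10.82, 15.25, 19.68, 24.11]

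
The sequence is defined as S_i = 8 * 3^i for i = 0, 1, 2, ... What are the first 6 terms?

This is a geometric sequence.
i=0: S_0 = 8 * 3^0 = 8
i=1: S_1 = 8 * 3^1 = 24
i=2: S_2 = 8 * 3^2 = 72
i=3: S_3 = 8 * 3^3 = 216
i=4: S_4 = 8 * 3^4 = 648
i=5: S_5 = 8 * 3^5 = 1944
The first 6 terms are: [8, 24, 72, 216, 648, 1944]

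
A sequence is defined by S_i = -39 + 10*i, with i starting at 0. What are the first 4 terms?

This is an arithmetic sequence.
i=0: S_0 = -39 + 10*0 = -39
i=1: S_1 = -39 + 10*1 = -29
i=2: S_2 = -39 + 10*2 = -19
i=3: S_3 = -39 + 10*3 = -9
The first 4 terms are: [-39, -29, -19, -9]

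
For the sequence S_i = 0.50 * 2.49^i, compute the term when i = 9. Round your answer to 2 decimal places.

S_9 = 0.5 * 2.49^9 ≈ 0.5 * 3679.545 ≈ 1839.77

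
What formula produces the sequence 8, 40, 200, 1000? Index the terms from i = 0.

Check ratios: 40 / 8 = 5.0
Common ratio r = 5.
First term a = 8.
Formula: S_i = 8 * 5^i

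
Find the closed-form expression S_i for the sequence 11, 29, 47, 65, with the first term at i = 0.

Check differences: 29 - 11 = 18
47 - 29 = 18
Common difference d = 18.
First term a = 11.
Formula: S_i = 11 + 18*i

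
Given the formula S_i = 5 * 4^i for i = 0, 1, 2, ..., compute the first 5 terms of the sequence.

This is a geometric sequence.
i=0: S_0 = 5 * 4^0 = 5
i=1: S_1 = 5 * 4^1 = 20
i=2: S_2 = 5 * 4^2 = 80
i=3: S_3 = 5 * 4^3 = 320
i=4: S_4 = 5 * 4^4 = 1280
The first 5 terms are: [5, 20, 80, 320, 1280]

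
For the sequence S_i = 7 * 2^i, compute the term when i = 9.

S_9 = 7 * 2^9 = 7 * 512 = 3584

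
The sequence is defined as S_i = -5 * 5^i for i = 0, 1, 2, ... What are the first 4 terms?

This is a geometric sequence.
i=0: S_0 = -5 * 5^0 = -5
i=1: S_1 = -5 * 5^1 = -25
i=2: S_2 = -5 * 5^2 = -125
i=3: S_3 = -5 * 5^3 = -625
The first 4 terms are: [-5, -25, -125, -625]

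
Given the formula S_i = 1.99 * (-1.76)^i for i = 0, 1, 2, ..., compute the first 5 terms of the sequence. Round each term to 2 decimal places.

This is a geometric sequence.
i=0: S_0 = 1.99 * (-1.76)^0 = 1.99
i=1: S_1 = 1.99 * (-1.76)^1 ≈ -3.5
i=2: S_2 = 1.99 * (-1.76)^2 ≈ 6.16
i=3: S_3 = 1.99 * (-1.76)^3 ≈ -10.85
i=4: S_4 = 1.99 * (-1.76)^4 ≈ 19.09
The first 5 terms are: [1.99, -3.5, 6.16, -10.85, 19.09]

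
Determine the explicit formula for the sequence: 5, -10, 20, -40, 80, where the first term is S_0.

Check ratios: -10 / 5 = -2.0
Common ratio r = -2.
First term a = 5.
Formula: S_i = 5 * (-2)^i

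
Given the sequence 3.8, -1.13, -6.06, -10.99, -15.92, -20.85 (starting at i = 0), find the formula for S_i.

Check differences: -1.13 - 3.8 = -4.93
-6.06 - -1.13 = -4.93
Common difference d = -4.93.
First term a = 3.8.
Formula: S_i = 3.80 - 4.93*i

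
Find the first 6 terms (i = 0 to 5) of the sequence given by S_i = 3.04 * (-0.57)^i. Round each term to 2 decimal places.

This is a geometric sequence.
i=0: S_0 = 3.04 * (-0.57)^0 = 3.04
i=1: S_1 = 3.04 * (-0.57)^1 ≈ -1.73
i=2: S_2 = 3.04 * (-0.57)^2 ≈ 0.99
i=3: S_3 = 3.04 * (-0.57)^3 ≈ -0.56
i=4: S_4 = 3.04 * (-0.57)^4 ≈ 0.32
i=5: S_5 = 3.04 * (-0.57)^5 ≈ -0.18
The first 6 terms are: [3.04, -1.73, 0.99, -0.56, 0.32, -0.18]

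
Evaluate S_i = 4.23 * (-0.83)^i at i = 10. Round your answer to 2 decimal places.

S_10 = 4.23 * (-0.83)^10 ≈ 4.23 * 0.1552 ≈ 0.66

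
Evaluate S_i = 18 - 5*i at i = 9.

S_9 = 18 + -5*9 = 18 + -45 = -27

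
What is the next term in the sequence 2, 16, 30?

Differences: 16 - 2 = 14
This is an arithmetic sequence with common difference d = 14.
Next term = 30 + 14 = 44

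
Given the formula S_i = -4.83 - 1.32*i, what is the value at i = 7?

S_7 = -4.83 + -1.32*7 = -4.83 + -9.24 = -14.07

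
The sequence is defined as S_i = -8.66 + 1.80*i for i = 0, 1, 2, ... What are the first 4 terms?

This is an arithmetic sequence.
i=0: S_0 = -8.66 + 1.8*0 = -8.66
i=1: S_1 = -8.66 + 1.8*1 = -6.86
i=2: S_2 = -8.66 + 1.8*2 = -5.06
i=3: S_3 = -8.66 + 1.8*3 = -3.26
The first 4 terms are: [-8.66, -6.86, -5.06, -3.26]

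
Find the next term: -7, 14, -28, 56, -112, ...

Ratios: 14 / -7 = -2.0
This is a geometric sequence with common ratio r = -2.
Next term = -112 * -2 = 224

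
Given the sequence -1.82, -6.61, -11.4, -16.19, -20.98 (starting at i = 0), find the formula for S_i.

Check differences: -6.61 - -1.82 = -4.79
-11.4 - -6.61 = -4.79
Common difference d = -4.79.
First term a = -1.82.
Formula: S_i = -1.82 - 4.79*i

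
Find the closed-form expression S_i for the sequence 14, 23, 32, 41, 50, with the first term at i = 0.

Check differences: 23 - 14 = 9
32 - 23 = 9
Common difference d = 9.
First term a = 14.
Formula: S_i = 14 + 9*i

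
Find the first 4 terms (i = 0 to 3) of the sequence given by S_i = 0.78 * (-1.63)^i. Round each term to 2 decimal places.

This is a geometric sequence.
i=0: S_0 = 0.78 * (-1.63)^0 = 0.78
i=1: S_1 = 0.78 * (-1.63)^1 ≈ -1.27
i=2: S_2 = 0.78 * (-1.63)^2 ≈ 2.07
i=3: S_3 = 0.78 * (-1.63)^3 ≈ -3.38
The first 4 terms are: [0.78, -1.27, 2.07, -3.38]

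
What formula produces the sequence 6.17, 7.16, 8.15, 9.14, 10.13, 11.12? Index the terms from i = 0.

Check differences: 7.16 - 6.17 = 0.99
8.15 - 7.16 = 0.99
Common difference d = 0.99.
First term a = 6.17.
Formula: S_i = 6.17 + 0.99*i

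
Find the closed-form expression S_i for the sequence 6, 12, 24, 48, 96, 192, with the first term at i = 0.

Check ratios: 12 / 6 = 2.0
Common ratio r = 2.
First term a = 6.
Formula: S_i = 6 * 2^i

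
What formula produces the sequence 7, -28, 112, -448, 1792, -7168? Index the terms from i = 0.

Check ratios: -28 / 7 = -4.0
Common ratio r = -4.
First term a = 7.
Formula: S_i = 7 * (-4)^i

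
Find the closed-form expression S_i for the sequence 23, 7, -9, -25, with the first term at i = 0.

Check differences: 7 - 23 = -16
-9 - 7 = -16
Common difference d = -16.
First term a = 23.
Formula: S_i = 23 - 16*i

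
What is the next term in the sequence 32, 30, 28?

Differences: 30 - 32 = -2
This is an arithmetic sequence with common difference d = -2.
Next term = 28 + -2 = 26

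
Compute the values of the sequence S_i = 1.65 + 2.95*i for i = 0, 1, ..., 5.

This is an arithmetic sequence.
i=0: S_0 = 1.65 + 2.95*0 = 1.65
i=1: S_1 = 1.65 + 2.95*1 = 4.6
i=2: S_2 = 1.65 + 2.95*2 = 7.55
i=3: S_3 = 1.65 + 2.95*3 = 10.5
i=4: S_4 = 1.65 + 2.95*4 = 13.45
i=5: S_5 = 1.65 + 2.95*5 = 16.4
The first 6 terms are: [1.65, 4.6, 7.55, 10.5, 13.45, 16.4]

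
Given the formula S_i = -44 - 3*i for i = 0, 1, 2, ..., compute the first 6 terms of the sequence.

This is an arithmetic sequence.
i=0: S_0 = -44 + -3*0 = -44
i=1: S_1 = -44 + -3*1 = -47
i=2: S_2 = -44 + -3*2 = -50
i=3: S_3 = -44 + -3*3 = -53
i=4: S_4 = -44 + -3*4 = -56
i=5: S_5 = -44 + -3*5 = -59
The first 6 terms are: [-44, -47, -50, -53, -56, -59]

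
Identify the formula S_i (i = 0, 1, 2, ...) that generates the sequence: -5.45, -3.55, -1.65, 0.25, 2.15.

Check differences: -3.55 - -5.45 = 1.9
-1.65 - -3.55 = 1.9
Common difference d = 1.9.
First term a = -5.45.
Formula: S_i = -5.45 + 1.90*i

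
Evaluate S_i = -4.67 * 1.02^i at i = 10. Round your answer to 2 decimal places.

S_10 = -4.67 * 1.02^10 ≈ -4.67 * 1.219 ≈ -5.69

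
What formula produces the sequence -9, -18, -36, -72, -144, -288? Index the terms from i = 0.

Check ratios: -18 / -9 = 2.0
Common ratio r = 2.
First term a = -9.
Formula: S_i = -9 * 2^i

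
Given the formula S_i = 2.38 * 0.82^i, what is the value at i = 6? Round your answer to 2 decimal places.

S_6 = 2.38 * 0.82^6 ≈ 2.38 * 0.304 ≈ 0.72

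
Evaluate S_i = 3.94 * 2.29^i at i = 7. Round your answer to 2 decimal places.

S_7 = 3.94 * 2.29^7 ≈ 3.94 * 330.2542 ≈ 1301.2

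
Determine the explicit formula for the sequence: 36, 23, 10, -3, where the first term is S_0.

Check differences: 23 - 36 = -13
10 - 23 = -13
Common difference d = -13.
First term a = 36.
Formula: S_i = 36 - 13*i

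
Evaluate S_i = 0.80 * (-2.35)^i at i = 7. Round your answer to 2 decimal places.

S_7 = 0.8 * (-2.35)^7 ≈ 0.8 * -395.7993 ≈ -316.64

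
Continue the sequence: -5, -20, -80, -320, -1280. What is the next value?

Ratios: -20 / -5 = 4.0
This is a geometric sequence with common ratio r = 4.
Next term = -1280 * 4 = -5120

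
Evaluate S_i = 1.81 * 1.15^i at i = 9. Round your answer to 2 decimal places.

S_9 = 1.81 * 1.15^9 ≈ 1.81 * 3.5179 ≈ 6.37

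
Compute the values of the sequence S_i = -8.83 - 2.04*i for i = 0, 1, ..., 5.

This is an arithmetic sequence.
i=0: S_0 = -8.83 + -2.04*0 = -8.83
i=1: S_1 = -8.83 + -2.04*1 = -10.87
i=2: S_2 = -8.83 + -2.04*2 = -12.91
i=3: S_3 = -8.83 + -2.04*3 = -14.95
i=4: S_4 = -8.83 + -2.04*4 = -16.99
i=5: S_5 = -8.83 + -2.04*5 = -19.03
The first 6 terms are: [-8.83, -10.87, -12.91, -14.95, -16.99, -19.03]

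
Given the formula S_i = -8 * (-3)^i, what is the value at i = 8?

S_8 = -8 * (-3)^8 = -8 * 6561 = -52488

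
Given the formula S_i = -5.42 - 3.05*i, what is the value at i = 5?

S_5 = -5.42 + -3.05*5 = -5.42 + -15.25 = -20.67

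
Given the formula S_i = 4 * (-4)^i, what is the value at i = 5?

S_5 = 4 * (-4)^5 = 4 * -1024 = -4096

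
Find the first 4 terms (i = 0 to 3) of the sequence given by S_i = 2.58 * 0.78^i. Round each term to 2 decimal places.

This is a geometric sequence.
i=0: S_0 = 2.58 * 0.78^0 = 2.58
i=1: S_1 = 2.58 * 0.78^1 ≈ 2.01
i=2: S_2 = 2.58 * 0.78^2 ≈ 1.57
i=3: S_3 = 2.58 * 0.78^3 ≈ 1.22
The first 4 terms are: [2.58, 2.01, 1.57, 1.22]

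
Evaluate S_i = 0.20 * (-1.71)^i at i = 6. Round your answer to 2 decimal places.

S_6 = 0.2 * (-1.71)^6 ≈ 0.2 * 25.0021 ≈ 5.0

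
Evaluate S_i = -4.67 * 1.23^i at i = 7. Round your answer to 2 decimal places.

S_7 = -4.67 * 1.23^7 ≈ -4.67 * 4.2593 ≈ -19.89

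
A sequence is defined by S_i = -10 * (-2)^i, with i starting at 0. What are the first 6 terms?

This is a geometric sequence.
i=0: S_0 = -10 * (-2)^0 = -10
i=1: S_1 = -10 * (-2)^1 = 20
i=2: S_2 = -10 * (-2)^2 = -40
i=3: S_3 = -10 * (-2)^3 = 80
i=4: S_4 = -10 * (-2)^4 = -160
i=5: S_5 = -10 * (-2)^5 = 320
The first 6 terms are: [-10, 20, -40, 80, -160, 320]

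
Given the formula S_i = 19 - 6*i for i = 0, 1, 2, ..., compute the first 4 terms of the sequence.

This is an arithmetic sequence.
i=0: S_0 = 19 + -6*0 = 19
i=1: S_1 = 19 + -6*1 = 13
i=2: S_2 = 19 + -6*2 = 7
i=3: S_3 = 19 + -6*3 = 1
The first 4 terms are: [19, 13, 7, 1]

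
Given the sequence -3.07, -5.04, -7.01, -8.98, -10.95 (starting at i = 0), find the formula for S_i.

Check differences: -5.04 - -3.07 = -1.97
-7.01 - -5.04 = -1.97
Common difference d = -1.97.
First term a = -3.07.
Formula: S_i = -3.07 - 1.97*i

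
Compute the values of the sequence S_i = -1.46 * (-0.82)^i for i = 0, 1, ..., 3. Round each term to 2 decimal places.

This is a geometric sequence.
i=0: S_0 = -1.46 * (-0.82)^0 = -1.46
i=1: S_1 = -1.46 * (-0.82)^1 ≈ 1.2
i=2: S_2 = -1.46 * (-0.82)^2 ≈ -0.98
i=3: S_3 = -1.46 * (-0.82)^3 ≈ 0.8
The first 4 terms are: [-1.46, 1.2, -0.98, 0.8]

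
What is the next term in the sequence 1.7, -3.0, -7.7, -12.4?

Differences: -3.0 - 1.7 = -4.7
This is an arithmetic sequence with common difference d = -4.7.
Next term = -12.4 + -4.7 = -17.1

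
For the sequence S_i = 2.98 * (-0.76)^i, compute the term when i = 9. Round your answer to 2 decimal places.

S_9 = 2.98 * (-0.76)^9 ≈ 2.98 * -0.0846 ≈ -0.25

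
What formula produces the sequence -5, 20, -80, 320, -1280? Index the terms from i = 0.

Check ratios: 20 / -5 = -4.0
Common ratio r = -4.
First term a = -5.
Formula: S_i = -5 * (-4)^i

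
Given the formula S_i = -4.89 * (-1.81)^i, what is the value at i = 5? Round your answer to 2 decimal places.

S_5 = -4.89 * (-1.81)^5 ≈ -4.89 * -19.4264 ≈ 95.0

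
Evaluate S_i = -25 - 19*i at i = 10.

S_10 = -25 + -19*10 = -25 + -190 = -215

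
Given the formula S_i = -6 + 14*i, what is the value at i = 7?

S_7 = -6 + 14*7 = -6 + 98 = 92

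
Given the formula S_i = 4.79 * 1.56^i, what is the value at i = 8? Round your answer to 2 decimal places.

S_8 = 4.79 * 1.56^8 ≈ 4.79 * 35.0749 ≈ 168.01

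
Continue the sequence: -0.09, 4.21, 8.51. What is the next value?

Differences: 4.21 - -0.09 = 4.3
This is an arithmetic sequence with common difference d = 4.3.
Next term = 8.51 + 4.3 = 12.81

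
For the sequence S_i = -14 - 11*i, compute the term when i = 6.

S_6 = -14 + -11*6 = -14 + -66 = -80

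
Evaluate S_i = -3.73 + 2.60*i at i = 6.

S_6 = -3.73 + 2.6*6 = -3.73 + 15.6 = 11.87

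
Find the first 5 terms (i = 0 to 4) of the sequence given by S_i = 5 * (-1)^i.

This is a geometric sequence.
i=0: S_0 = 5 * (-1)^0 = 5
i=1: S_1 = 5 * (-1)^1 = -5
i=2: S_2 = 5 * (-1)^2 = 5
i=3: S_3 = 5 * (-1)^3 = -5
i=4: S_4 = 5 * (-1)^4 = 5
The first 5 terms are: [5, -5, 5, -5, 5]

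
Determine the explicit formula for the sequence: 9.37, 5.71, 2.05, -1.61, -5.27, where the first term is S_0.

Check differences: 5.71 - 9.37 = -3.66
2.05 - 5.71 = -3.66
Common difference d = -3.66.
First term a = 9.37.
Formula: S_i = 9.37 - 3.66*i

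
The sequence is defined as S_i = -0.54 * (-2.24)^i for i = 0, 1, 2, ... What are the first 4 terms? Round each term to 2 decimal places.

This is a geometric sequence.
i=0: S_0 = -0.54 * (-2.24)^0 = -0.54
i=1: S_1 = -0.54 * (-2.24)^1 ≈ 1.21
i=2: S_2 = -0.54 * (-2.24)^2 ≈ -2.71
i=3: S_3 = -0.54 * (-2.24)^3 ≈ 6.07
The first 4 terms are: [-0.54, 1.21, -2.71, 6.07]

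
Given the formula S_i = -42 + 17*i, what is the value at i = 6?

S_6 = -42 + 17*6 = -42 + 102 = 60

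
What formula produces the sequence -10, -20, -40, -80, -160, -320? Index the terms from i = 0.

Check ratios: -20 / -10 = 2.0
Common ratio r = 2.
First term a = -10.
Formula: S_i = -10 * 2^i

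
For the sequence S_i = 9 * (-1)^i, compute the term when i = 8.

S_8 = 9 * (-1)^8 = 9 * 1 = 9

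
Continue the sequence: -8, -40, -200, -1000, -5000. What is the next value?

Ratios: -40 / -8 = 5.0
This is a geometric sequence with common ratio r = 5.
Next term = -5000 * 5 = -25000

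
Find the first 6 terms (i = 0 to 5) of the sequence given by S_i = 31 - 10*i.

This is an arithmetic sequence.
i=0: S_0 = 31 + -10*0 = 31
i=1: S_1 = 31 + -10*1 = 21
i=2: S_2 = 31 + -10*2 = 11
i=3: S_3 = 31 + -10*3 = 1
i=4: S_4 = 31 + -10*4 = -9
i=5: S_5 = 31 + -10*5 = -19
The first 6 terms are: [31, 21, 11, 1, -9, -19]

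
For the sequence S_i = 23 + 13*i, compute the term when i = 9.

S_9 = 23 + 13*9 = 23 + 117 = 140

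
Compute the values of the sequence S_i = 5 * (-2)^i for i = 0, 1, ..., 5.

This is a geometric sequence.
i=0: S_0 = 5 * (-2)^0 = 5
i=1: S_1 = 5 * (-2)^1 = -10
i=2: S_2 = 5 * (-2)^2 = 20
i=3: S_3 = 5 * (-2)^3 = -40
i=4: S_4 = 5 * (-2)^4 = 80
i=5: S_5 = 5 * (-2)^5 = -160
The first 6 terms are: [5, -10, 20, -40, 80, -160]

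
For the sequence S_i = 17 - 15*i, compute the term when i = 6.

S_6 = 17 + -15*6 = 17 + -90 = -73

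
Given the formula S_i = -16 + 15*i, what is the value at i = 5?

S_5 = -16 + 15*5 = -16 + 75 = 59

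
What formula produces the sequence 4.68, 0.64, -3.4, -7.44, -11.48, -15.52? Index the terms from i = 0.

Check differences: 0.64 - 4.68 = -4.04
-3.4 - 0.64 = -4.04
Common difference d = -4.04.
First term a = 4.68.
Formula: S_i = 4.68 - 4.04*i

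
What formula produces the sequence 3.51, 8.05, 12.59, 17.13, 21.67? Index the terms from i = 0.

Check differences: 8.05 - 3.51 = 4.54
12.59 - 8.05 = 4.54
Common difference d = 4.54.
First term a = 3.51.
Formula: S_i = 3.51 + 4.54*i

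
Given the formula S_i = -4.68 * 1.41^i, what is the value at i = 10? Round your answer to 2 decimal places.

S_10 = -4.68 * 1.41^10 ≈ -4.68 * 31.0593 ≈ -145.36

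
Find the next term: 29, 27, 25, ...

Differences: 27 - 29 = -2
This is an arithmetic sequence with common difference d = -2.
Next term = 25 + -2 = 23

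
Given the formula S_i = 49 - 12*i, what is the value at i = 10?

S_10 = 49 + -12*10 = 49 + -120 = -71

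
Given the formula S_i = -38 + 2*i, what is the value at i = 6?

S_6 = -38 + 2*6 = -38 + 12 = -26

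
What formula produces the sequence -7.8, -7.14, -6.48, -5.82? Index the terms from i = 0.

Check differences: -7.14 - -7.8 = 0.66
-6.48 - -7.14 = 0.66
Common difference d = 0.66.
First term a = -7.8.
Formula: S_i = -7.80 + 0.66*i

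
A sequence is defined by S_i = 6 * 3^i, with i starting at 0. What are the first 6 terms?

This is a geometric sequence.
i=0: S_0 = 6 * 3^0 = 6
i=1: S_1 = 6 * 3^1 = 18
i=2: S_2 = 6 * 3^2 = 54
i=3: S_3 = 6 * 3^3 = 162
i=4: S_4 = 6 * 3^4 = 486
i=5: S_5 = 6 * 3^5 = 1458
The first 6 terms are: [6, 18, 54, 162, 486, 1458]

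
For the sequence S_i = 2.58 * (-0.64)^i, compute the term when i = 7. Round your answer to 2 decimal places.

S_7 = 2.58 * (-0.64)^7 ≈ 2.58 * -0.044 ≈ -0.11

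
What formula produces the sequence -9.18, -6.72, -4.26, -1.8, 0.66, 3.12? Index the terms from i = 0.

Check differences: -6.72 - -9.18 = 2.46
-4.26 - -6.72 = 2.46
Common difference d = 2.46.
First term a = -9.18.
Formula: S_i = -9.18 + 2.46*i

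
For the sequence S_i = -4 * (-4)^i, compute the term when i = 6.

S_6 = -4 * (-4)^6 = -4 * 4096 = -16384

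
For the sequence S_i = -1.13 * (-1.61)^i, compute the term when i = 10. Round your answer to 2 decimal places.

S_10 = -1.13 * (-1.61)^10 ≈ -1.13 * 117.0196 ≈ -132.23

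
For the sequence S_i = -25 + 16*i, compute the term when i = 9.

S_9 = -25 + 16*9 = -25 + 144 = 119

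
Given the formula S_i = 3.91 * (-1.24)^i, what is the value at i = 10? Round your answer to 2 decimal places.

S_10 = 3.91 * (-1.24)^10 ≈ 3.91 * 8.5944 ≈ 33.6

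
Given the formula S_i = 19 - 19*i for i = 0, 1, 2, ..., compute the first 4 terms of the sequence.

This is an arithmetic sequence.
i=0: S_0 = 19 + -19*0 = 19
i=1: S_1 = 19 + -19*1 = 0
i=2: S_2 = 19 + -19*2 = -19
i=3: S_3 = 19 + -19*3 = -38
The first 4 terms are: [19, 0, -19, -38]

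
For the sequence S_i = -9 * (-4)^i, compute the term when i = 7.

S_7 = -9 * (-4)^7 = -9 * -16384 = 147456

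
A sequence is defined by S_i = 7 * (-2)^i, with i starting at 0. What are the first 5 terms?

This is a geometric sequence.
i=0: S_0 = 7 * (-2)^0 = 7
i=1: S_1 = 7 * (-2)^1 = -14
i=2: S_2 = 7 * (-2)^2 = 28
i=3: S_3 = 7 * (-2)^3 = -56
i=4: S_4 = 7 * (-2)^4 = 112
The first 5 terms are: [7, -14, 28, -56, 112]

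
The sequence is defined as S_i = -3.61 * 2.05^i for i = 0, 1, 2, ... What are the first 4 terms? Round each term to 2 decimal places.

This is a geometric sequence.
i=0: S_0 = -3.61 * 2.05^0 = -3.61
i=1: S_1 = -3.61 * 2.05^1 ≈ -7.4
i=2: S_2 = -3.61 * 2.05^2 ≈ -15.17
i=3: S_3 = -3.61 * 2.05^3 ≈ -31.1
The first 4 terms are: [-3.61, -7.4, -15.17, -31.1]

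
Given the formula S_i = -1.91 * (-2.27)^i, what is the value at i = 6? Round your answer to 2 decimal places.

S_6 = -1.91 * (-2.27)^6 ≈ -1.91 * 136.8218 ≈ -261.33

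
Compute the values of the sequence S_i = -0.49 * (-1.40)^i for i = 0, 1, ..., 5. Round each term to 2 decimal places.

This is a geometric sequence.
i=0: S_0 = -0.49 * (-1.4)^0 = -0.49
i=1: S_1 = -0.49 * (-1.4)^1 ≈ 0.69
i=2: S_2 = -0.49 * (-1.4)^2 ≈ -0.96
i=3: S_3 = -0.49 * (-1.4)^3 ≈ 1.34
i=4: S_4 = -0.49 * (-1.4)^4 ≈ -1.88
i=5: S_5 = -0.49 * (-1.4)^5 ≈ 2.64
The first 6 terms are: [-0.49, 0.69, -0.96, 1.34, -1.88, 2.64]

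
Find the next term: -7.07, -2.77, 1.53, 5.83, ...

Differences: -2.77 - -7.07 = 4.3
This is an arithmetic sequence with common difference d = 4.3.
Next term = 5.83 + 4.3 = 10.13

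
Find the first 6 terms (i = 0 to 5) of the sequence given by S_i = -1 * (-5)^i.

This is a geometric sequence.
i=0: S_0 = -1 * (-5)^0 = -1
i=1: S_1 = -1 * (-5)^1 = 5
i=2: S_2 = -1 * (-5)^2 = -25
i=3: S_3 = -1 * (-5)^3 = 125
i=4: S_4 = -1 * (-5)^4 = -625
i=5: S_5 = -1 * (-5)^5 = 3125
The first 6 terms are: [-1, 5, -25, 125, -625, 3125]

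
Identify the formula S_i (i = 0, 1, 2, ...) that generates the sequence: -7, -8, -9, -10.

Check differences: -8 - -7 = -1
-9 - -8 = -1
Common difference d = -1.
First term a = -7.
Formula: S_i = -7 - 1*i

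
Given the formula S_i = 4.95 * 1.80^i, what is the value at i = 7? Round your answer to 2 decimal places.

S_7 = 4.95 * 1.8^7 ≈ 4.95 * 61.222 ≈ 303.05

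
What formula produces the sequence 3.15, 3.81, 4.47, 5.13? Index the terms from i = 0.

Check differences: 3.81 - 3.15 = 0.66
4.47 - 3.81 = 0.66
Common difference d = 0.66.
First term a = 3.15.
Formula: S_i = 3.15 + 0.66*i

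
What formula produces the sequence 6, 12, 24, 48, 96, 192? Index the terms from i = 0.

Check ratios: 12 / 6 = 2.0
Common ratio r = 2.
First term a = 6.
Formula: S_i = 6 * 2^i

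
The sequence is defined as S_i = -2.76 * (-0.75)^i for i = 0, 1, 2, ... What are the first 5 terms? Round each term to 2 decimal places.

This is a geometric sequence.
i=0: S_0 = -2.76 * (-0.75)^0 = -2.76
i=1: S_1 = -2.76 * (-0.75)^1 = 2.07
i=2: S_2 = -2.76 * (-0.75)^2 ≈ -1.55
i=3: S_3 = -2.76 * (-0.75)^3 ≈ 1.16
i=4: S_4 = -2.76 * (-0.75)^4 ≈ -0.87
The first 5 terms are: [-2.76, 2.07, -1.55, 1.16, -0.87]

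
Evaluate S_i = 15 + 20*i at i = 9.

S_9 = 15 + 20*9 = 15 + 180 = 195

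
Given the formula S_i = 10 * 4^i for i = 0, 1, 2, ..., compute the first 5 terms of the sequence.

This is a geometric sequence.
i=0: S_0 = 10 * 4^0 = 10
i=1: S_1 = 10 * 4^1 = 40
i=2: S_2 = 10 * 4^2 = 160
i=3: S_3 = 10 * 4^3 = 640
i=4: S_4 = 10 * 4^4 = 2560
The first 5 terms are: [10, 40, 160, 640, 2560]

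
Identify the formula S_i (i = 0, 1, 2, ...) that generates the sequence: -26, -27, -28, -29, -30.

Check differences: -27 - -26 = -1
-28 - -27 = -1
Common difference d = -1.
First term a = -26.
Formula: S_i = -26 - 1*i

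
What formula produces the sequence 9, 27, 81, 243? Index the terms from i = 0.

Check ratios: 27 / 9 = 3.0
Common ratio r = 3.
First term a = 9.
Formula: S_i = 9 * 3^i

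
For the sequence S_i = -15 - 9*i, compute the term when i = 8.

S_8 = -15 + -9*8 = -15 + -72 = -87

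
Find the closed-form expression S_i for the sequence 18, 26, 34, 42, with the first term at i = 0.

Check differences: 26 - 18 = 8
34 - 26 = 8
Common difference d = 8.
First term a = 18.
Formula: S_i = 18 + 8*i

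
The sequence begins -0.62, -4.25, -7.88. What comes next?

Differences: -4.25 - -0.62 = -3.63
This is an arithmetic sequence with common difference d = -3.63.
Next term = -7.88 + -3.63 = -11.51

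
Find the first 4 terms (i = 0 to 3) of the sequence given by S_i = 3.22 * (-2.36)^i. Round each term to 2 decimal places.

This is a geometric sequence.
i=0: S_0 = 3.22 * (-2.36)^0 = 3.22
i=1: S_1 = 3.22 * (-2.36)^1 ≈ -7.6
i=2: S_2 = 3.22 * (-2.36)^2 ≈ 17.93
i=3: S_3 = 3.22 * (-2.36)^3 ≈ -42.32
The first 4 terms are: [3.22, -7.6, 17.93, -42.32]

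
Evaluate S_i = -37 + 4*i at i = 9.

S_9 = -37 + 4*9 = -37 + 36 = -1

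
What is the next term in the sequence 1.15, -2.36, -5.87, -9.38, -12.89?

Differences: -2.36 - 1.15 = -3.51
This is an arithmetic sequence with common difference d = -3.51.
Next term = -12.89 + -3.51 = -16.4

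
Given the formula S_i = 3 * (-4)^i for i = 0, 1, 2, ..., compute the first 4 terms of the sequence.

This is a geometric sequence.
i=0: S_0 = 3 * (-4)^0 = 3
i=1: S_1 = 3 * (-4)^1 = -12
i=2: S_2 = 3 * (-4)^2 = 48
i=3: S_3 = 3 * (-4)^3 = -192
The first 4 terms are: [3, -12, 48, -192]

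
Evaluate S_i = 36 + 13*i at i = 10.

S_10 = 36 + 13*10 = 36 + 130 = 166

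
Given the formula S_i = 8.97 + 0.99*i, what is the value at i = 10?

S_10 = 8.97 + 0.99*10 = 8.97 + 9.9 = 18.87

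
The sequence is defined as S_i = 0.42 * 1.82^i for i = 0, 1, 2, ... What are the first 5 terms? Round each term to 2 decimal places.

This is a geometric sequence.
i=0: S_0 = 0.42 * 1.82^0 = 0.42
i=1: S_1 = 0.42 * 1.82^1 ≈ 0.76
i=2: S_2 = 0.42 * 1.82^2 ≈ 1.39
i=3: S_3 = 0.42 * 1.82^3 ≈ 2.53
i=4: S_4 = 0.42 * 1.82^4 ≈ 4.61
The first 5 terms are: [0.42, 0.76, 1.39, 2.53, 4.61]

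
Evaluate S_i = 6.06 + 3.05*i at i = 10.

S_10 = 6.06 + 3.05*10 = 6.06 + 30.5 = 36.56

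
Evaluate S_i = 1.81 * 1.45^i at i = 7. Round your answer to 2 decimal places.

S_7 = 1.81 * 1.45^7 ≈ 1.81 * 13.4765 ≈ 24.39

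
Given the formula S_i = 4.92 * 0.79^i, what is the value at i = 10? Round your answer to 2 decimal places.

S_10 = 4.92 * 0.79^10 ≈ 4.92 * 0.0947 ≈ 0.47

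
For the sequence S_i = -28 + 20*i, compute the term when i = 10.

S_10 = -28 + 20*10 = -28 + 200 = 172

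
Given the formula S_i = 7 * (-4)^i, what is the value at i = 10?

S_10 = 7 * (-4)^10 = 7 * 1048576 = 7340032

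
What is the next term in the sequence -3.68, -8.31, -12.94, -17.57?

Differences: -8.31 - -3.68 = -4.63
This is an arithmetic sequence with common difference d = -4.63.
Next term = -17.57 + -4.63 = -22.2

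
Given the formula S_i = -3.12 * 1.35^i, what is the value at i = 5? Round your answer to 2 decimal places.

S_5 = -3.12 * 1.35^5 ≈ -3.12 * 4.484 ≈ -13.99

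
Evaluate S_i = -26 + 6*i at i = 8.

S_8 = -26 + 6*8 = -26 + 48 = 22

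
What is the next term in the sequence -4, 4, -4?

Ratios: 4 / -4 = -1.0
This is a geometric sequence with common ratio r = -1.
Next term = -4 * -1 = 4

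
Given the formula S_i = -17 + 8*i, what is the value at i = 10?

S_10 = -17 + 8*10 = -17 + 80 = 63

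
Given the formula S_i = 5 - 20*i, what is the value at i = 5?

S_5 = 5 + -20*5 = 5 + -100 = -95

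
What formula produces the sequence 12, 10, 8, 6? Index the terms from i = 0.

Check differences: 10 - 12 = -2
8 - 10 = -2
Common difference d = -2.
First term a = 12.
Formula: S_i = 12 - 2*i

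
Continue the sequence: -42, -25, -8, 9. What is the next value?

Differences: -25 - -42 = 17
This is an arithmetic sequence with common difference d = 17.
Next term = 9 + 17 = 26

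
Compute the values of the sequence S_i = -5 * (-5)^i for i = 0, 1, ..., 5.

This is a geometric sequence.
i=0: S_0 = -5 * (-5)^0 = -5
i=1: S_1 = -5 * (-5)^1 = 25
i=2: S_2 = -5 * (-5)^2 = -125
i=3: S_3 = -5 * (-5)^3 = 625
i=4: S_4 = -5 * (-5)^4 = -3125
i=5: S_5 = -5 * (-5)^5 = 15625
The first 6 terms are: [-5, 25, -125, 625, -3125, 15625]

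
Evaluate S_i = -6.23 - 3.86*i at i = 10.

S_10 = -6.23 + -3.86*10 = -6.23 + -38.6 = -44.83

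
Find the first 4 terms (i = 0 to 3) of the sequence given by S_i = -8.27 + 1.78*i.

This is an arithmetic sequence.
i=0: S_0 = -8.27 + 1.78*0 = -8.27
i=1: S_1 = -8.27 + 1.78*1 = -6.49
i=2: S_2 = -8.27 + 1.78*2 = -4.71
i=3: S_3 = -8.27 + 1.78*3 = -2.93
The first 4 terms are: [-8.27, -6.49, -4.71, -2.93]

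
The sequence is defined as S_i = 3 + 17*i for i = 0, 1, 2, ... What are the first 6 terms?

This is an arithmetic sequence.
i=0: S_0 = 3 + 17*0 = 3
i=1: S_1 = 3 + 17*1 = 20
i=2: S_2 = 3 + 17*2 = 37
i=3: S_3 = 3 + 17*3 = 54
i=4: S_4 = 3 + 17*4 = 71
i=5: S_5 = 3 + 17*5 = 88
The first 6 terms are: [3, 20, 37, 54, 71, 88]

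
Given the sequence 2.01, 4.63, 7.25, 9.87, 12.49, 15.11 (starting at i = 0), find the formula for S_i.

Check differences: 4.63 - 2.01 = 2.62
7.25 - 4.63 = 2.62
Common difference d = 2.62.
First term a = 2.01.
Formula: S_i = 2.01 + 2.62*i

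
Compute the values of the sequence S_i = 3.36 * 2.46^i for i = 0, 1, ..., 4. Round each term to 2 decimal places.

This is a geometric sequence.
i=0: S_0 = 3.36 * 2.46^0 = 3.36
i=1: S_1 = 3.36 * 2.46^1 ≈ 8.27
i=2: S_2 = 3.36 * 2.46^2 ≈ 20.33
i=3: S_3 = 3.36 * 2.46^3 ≈ 50.02
i=4: S_4 = 3.36 * 2.46^4 ≈ 123.05
The first 5 terms are: [3.36, 8.27, 20.33, 50.02, 123.05]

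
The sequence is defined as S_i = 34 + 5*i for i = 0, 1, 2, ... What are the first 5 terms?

This is an arithmetic sequence.
i=0: S_0 = 34 + 5*0 = 34
i=1: S_1 = 34 + 5*1 = 39
i=2: S_2 = 34 + 5*2 = 44
i=3: S_3 = 34 + 5*3 = 49
i=4: S_4 = 34 + 5*4 = 54
The first 5 terms are: [34, 39, 44, 49, 54]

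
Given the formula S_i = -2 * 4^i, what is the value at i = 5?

S_5 = -2 * 4^5 = -2 * 1024 = -2048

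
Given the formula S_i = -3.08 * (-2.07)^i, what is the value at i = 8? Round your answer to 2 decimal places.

S_8 = -3.08 * (-2.07)^8 ≈ -3.08 * 337.1031 ≈ -1038.28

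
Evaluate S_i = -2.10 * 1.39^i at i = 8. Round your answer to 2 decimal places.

S_8 = -2.1 * 1.39^8 ≈ -2.1 * 13.9354 ≈ -29.26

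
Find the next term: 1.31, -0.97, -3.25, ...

Differences: -0.97 - 1.31 = -2.28
This is an arithmetic sequence with common difference d = -2.28.
Next term = -3.25 + -2.28 = -5.53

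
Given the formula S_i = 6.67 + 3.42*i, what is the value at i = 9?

S_9 = 6.67 + 3.42*9 = 6.67 + 30.78 = 37.45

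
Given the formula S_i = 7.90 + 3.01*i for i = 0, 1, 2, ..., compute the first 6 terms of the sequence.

This is an arithmetic sequence.
i=0: S_0 = 7.9 + 3.01*0 = 7.9
i=1: S_1 = 7.9 + 3.01*1 = 10.91
i=2: S_2 = 7.9 + 3.01*2 = 13.92
i=3: S_3 = 7.9 + 3.01*3 = 16.93
i=4: S_4 = 7.9 + 3.01*4 = 19.94
i=5: S_5 = 7.9 + 3.01*5 = 22.95
The first 6 terms are: [7.9, 10.91, 13.92, 16.93, 19.94, 22.95]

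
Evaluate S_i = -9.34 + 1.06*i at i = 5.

S_5 = -9.34 + 1.06*5 = -9.34 + 5.3 = -4.04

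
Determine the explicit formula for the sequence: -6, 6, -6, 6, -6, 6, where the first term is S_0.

Check ratios: 6 / -6 = -1.0
Common ratio r = -1.
First term a = -6.
Formula: S_i = -6 * (-1)^i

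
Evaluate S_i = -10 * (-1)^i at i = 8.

S_8 = -10 * (-1)^8 = -10 * 1 = -10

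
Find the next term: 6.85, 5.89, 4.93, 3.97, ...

Differences: 5.89 - 6.85 = -0.96
This is an arithmetic sequence with common difference d = -0.96.
Next term = 3.97 + -0.96 = 3.01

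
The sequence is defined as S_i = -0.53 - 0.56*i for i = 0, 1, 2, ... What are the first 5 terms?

This is an arithmetic sequence.
i=0: S_0 = -0.53 + -0.56*0 = -0.53
i=1: S_1 = -0.53 + -0.56*1 = -1.09
i=2: S_2 = -0.53 + -0.56*2 = -1.65
i=3: S_3 = -0.53 + -0.56*3 = -2.21
i=4: S_4 = -0.53 + -0.56*4 = -2.77
The first 5 terms are: [-0.53, -1.09, -1.65, -2.21, -2.77]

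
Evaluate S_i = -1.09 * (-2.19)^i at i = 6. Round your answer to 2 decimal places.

S_6 = -1.09 * (-2.19)^6 ≈ -1.09 * 110.3227 ≈ -120.25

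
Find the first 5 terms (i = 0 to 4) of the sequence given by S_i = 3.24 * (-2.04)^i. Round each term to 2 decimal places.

This is a geometric sequence.
i=0: S_0 = 3.24 * (-2.04)^0 = 3.24
i=1: S_1 = 3.24 * (-2.04)^1 ≈ -6.61
i=2: S_2 = 3.24 * (-2.04)^2 ≈ 13.48
i=3: S_3 = 3.24 * (-2.04)^3 ≈ -27.51
i=4: S_4 = 3.24 * (-2.04)^4 ≈ 56.11
The first 5 terms are: [3.24, -6.61, 13.48, -27.51, 56.11]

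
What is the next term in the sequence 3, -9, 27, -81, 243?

Ratios: -9 / 3 = -3.0
This is a geometric sequence with common ratio r = -3.
Next term = 243 * -3 = -729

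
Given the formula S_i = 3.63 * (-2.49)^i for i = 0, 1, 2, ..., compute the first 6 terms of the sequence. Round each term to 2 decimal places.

This is a geometric sequence.
i=0: S_0 = 3.63 * (-2.49)^0 = 3.63
i=1: S_1 = 3.63 * (-2.49)^1 ≈ -9.04
i=2: S_2 = 3.63 * (-2.49)^2 ≈ 22.51
i=3: S_3 = 3.63 * (-2.49)^3 ≈ -56.04
i=4: S_4 = 3.63 * (-2.49)^4 ≈ 139.54
i=5: S_5 = 3.63 * (-2.49)^5 ≈ -347.46
The first 6 terms are: [3.63, -9.04, 22.51, -56.04, 139.54, -347.46]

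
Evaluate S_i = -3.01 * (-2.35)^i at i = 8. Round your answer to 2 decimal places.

S_8 = -3.01 * (-2.35)^8 ≈ -3.01 * 930.1284 ≈ -2799.69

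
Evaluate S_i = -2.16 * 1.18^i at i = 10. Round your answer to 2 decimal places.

S_10 = -2.16 * 1.18^10 ≈ -2.16 * 5.2338 ≈ -11.31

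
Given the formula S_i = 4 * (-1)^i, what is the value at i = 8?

S_8 = 4 * (-1)^8 = 4 * 1 = 4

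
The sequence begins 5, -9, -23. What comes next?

Differences: -9 - 5 = -14
This is an arithmetic sequence with common difference d = -14.
Next term = -23 + -14 = -37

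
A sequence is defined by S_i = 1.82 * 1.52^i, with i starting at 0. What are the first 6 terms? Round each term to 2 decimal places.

This is a geometric sequence.
i=0: S_0 = 1.82 * 1.52^0 = 1.82
i=1: S_1 = 1.82 * 1.52^1 ≈ 2.77
i=2: S_2 = 1.82 * 1.52^2 ≈ 4.2
i=3: S_3 = 1.82 * 1.52^3 ≈ 6.39
i=4: S_4 = 1.82 * 1.52^4 ≈ 9.72
i=5: S_5 = 1.82 * 1.52^5 ≈ 14.77
The first 6 terms are: [1.82, 2.77, 4.2, 6.39, 9.72, 14.77]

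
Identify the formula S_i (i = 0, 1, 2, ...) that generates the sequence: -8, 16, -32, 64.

Check ratios: 16 / -8 = -2.0
Common ratio r = -2.
First term a = -8.
Formula: S_i = -8 * (-2)^i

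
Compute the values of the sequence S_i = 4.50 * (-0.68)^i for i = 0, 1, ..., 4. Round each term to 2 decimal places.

This is a geometric sequence.
i=0: S_0 = 4.5 * (-0.68)^0 = 4.5
i=1: S_1 = 4.5 * (-0.68)^1 = -3.06
i=2: S_2 = 4.5 * (-0.68)^2 ≈ 2.08
i=3: S_3 = 4.5 * (-0.68)^3 ≈ -1.41
i=4: S_4 = 4.5 * (-0.68)^4 ≈ 0.96
The first 5 terms are: [4.5, -3.06, 2.08, -1.41, 0.96]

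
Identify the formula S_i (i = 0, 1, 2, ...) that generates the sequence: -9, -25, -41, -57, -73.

Check differences: -25 - -9 = -16
-41 - -25 = -16
Common difference d = -16.
First term a = -9.
Formula: S_i = -9 - 16*i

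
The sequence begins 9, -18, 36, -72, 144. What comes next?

Ratios: -18 / 9 = -2.0
This is a geometric sequence with common ratio r = -2.
Next term = 144 * -2 = -288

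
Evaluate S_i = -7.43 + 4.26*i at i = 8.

S_8 = -7.43 + 4.26*8 = -7.43 + 34.08 = 26.65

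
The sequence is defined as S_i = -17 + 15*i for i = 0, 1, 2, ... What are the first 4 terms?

This is an arithmetic sequence.
i=0: S_0 = -17 + 15*0 = -17
i=1: S_1 = -17 + 15*1 = -2
i=2: S_2 = -17 + 15*2 = 13
i=3: S_3 = -17 + 15*3 = 28
The first 4 terms are: [-17, -2, 13, 28]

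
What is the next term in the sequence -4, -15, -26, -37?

Differences: -15 - -4 = -11
This is an arithmetic sequence with common difference d = -11.
Next term = -37 + -11 = -48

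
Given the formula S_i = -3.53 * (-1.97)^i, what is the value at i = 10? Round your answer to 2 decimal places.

S_10 = -3.53 * (-1.97)^10 ≈ -3.53 * 880.364 ≈ -3107.68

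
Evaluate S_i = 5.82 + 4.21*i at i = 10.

S_10 = 5.82 + 4.21*10 = 5.82 + 42.1 = 47.92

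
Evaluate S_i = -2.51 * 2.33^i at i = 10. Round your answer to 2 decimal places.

S_10 = -2.51 * 2.33^10 ≈ -2.51 * 4715.8416 ≈ -11836.76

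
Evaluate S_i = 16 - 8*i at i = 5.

S_5 = 16 + -8*5 = 16 + -40 = -24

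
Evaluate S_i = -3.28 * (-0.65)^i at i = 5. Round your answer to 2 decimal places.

S_5 = -3.28 * (-0.65)^5 ≈ -3.28 * -0.116 ≈ 0.38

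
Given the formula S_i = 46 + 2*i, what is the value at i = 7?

S_7 = 46 + 2*7 = 46 + 14 = 60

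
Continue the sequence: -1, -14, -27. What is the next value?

Differences: -14 - -1 = -13
This is an arithmetic sequence with common difference d = -13.
Next term = -27 + -13 = -40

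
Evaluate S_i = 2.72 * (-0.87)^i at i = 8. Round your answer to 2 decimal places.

S_8 = 2.72 * (-0.87)^8 ≈ 2.72 * 0.3282 ≈ 0.89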